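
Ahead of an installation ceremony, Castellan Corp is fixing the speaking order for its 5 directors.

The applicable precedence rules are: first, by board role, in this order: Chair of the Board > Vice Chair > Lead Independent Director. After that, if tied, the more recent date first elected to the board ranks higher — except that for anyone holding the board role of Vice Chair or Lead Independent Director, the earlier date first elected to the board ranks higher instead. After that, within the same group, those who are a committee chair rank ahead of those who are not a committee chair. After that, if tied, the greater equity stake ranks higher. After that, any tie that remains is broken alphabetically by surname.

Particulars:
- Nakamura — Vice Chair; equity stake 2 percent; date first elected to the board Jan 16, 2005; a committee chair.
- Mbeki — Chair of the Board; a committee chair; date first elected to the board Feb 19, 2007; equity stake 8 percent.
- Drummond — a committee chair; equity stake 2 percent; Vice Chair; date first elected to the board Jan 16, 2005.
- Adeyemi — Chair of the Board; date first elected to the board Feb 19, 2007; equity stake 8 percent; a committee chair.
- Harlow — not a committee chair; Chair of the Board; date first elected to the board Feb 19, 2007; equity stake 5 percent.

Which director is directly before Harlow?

Mbeki

By board role: Adeyemi, Mbeki and Harlow (Chair of the Board); then Drummond and Nakamura (Vice Chair).
Adeyemi, Mbeki and Harlow all have date first elected to the board Feb 19, 2007, so the next rule applies.
Among Adeyemi, Mbeki and Harlow, a committee chair before not a committee chair: Adeyemi and Mbeki (a committee chair) before Harlow (not a committee chair).
Adeyemi and Mbeki both have equity stake 8 percent, so the next rule applies.
Among Adeyemi and Mbeki, alphabetically by surname: Adeyemi before Mbeki.
Drummond and Nakamura both have date first elected to the board Jan 16, 2005, so the next rule applies.
Drummond and Nakamura are each a committee chair, so the next rule applies.
Drummond and Nakamura both have equity stake 2 percent, so the next rule applies.
Among Drummond and Nakamura, alphabetically by surname: Drummond before Nakamura.
Order: Adeyemi, Mbeki, Harlow, Drummond, Nakamura.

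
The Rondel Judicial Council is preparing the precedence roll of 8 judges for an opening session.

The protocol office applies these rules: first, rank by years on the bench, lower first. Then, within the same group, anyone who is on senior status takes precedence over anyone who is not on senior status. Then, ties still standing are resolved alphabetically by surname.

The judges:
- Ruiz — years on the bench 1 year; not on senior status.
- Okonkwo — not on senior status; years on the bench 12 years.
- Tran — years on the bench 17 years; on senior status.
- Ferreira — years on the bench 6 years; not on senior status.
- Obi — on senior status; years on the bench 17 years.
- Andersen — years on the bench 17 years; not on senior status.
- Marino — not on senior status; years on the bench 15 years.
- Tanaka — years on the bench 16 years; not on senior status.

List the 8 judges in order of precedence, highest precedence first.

By years on the bench (lower first): Ruiz (1 year); then Ferreira (6 years); then Okonkwo (12 years); then Marino (15 years); then Tanaka (16 years); then Obi, Tran and Andersen (each 17 years).
Among Obi, Tran and Andersen, on senior status before not on senior status: Obi and Tran (on senior status) before Andersen (not on senior status).
Among Obi and Tran, alphabetically by surname: Obi before Tran.
Full order: Ruiz, Ferreira, Okonkwo, Marino, Tanaka, Obi, Tran, Andersen.

Ruiz, Ferreira, Okonkwo, Marino, Tanaka, Obi, Tran, Andersen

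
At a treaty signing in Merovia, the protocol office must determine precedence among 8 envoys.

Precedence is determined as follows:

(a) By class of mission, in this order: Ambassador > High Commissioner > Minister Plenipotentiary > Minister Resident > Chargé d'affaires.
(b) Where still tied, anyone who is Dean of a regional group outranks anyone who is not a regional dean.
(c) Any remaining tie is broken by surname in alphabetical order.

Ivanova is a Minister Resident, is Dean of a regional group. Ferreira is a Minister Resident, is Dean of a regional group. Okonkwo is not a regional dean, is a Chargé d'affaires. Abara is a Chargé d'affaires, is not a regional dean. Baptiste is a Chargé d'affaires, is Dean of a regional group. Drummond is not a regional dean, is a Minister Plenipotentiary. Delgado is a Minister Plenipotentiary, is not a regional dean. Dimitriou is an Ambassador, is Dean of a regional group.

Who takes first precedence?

By class of mission: Dimitriou (Ambassador); then Delgado and Drummond (Minister Plenipotentiary); then Ferreira and Ivanova (Minister Resident); then Baptiste, Abara and Okonkwo (Chargé d'affaires).
Delgado and Drummond are each not a regional dean, so the next rule applies.
Among Delgado and Drummond, alphabetically by surname: Delgado before Drummond.
Ferreira and Ivanova are each Dean of a regional group, so the next rule applies.
Among Ferreira and Ivanova, alphabetically by surname: Ferreira before Ivanova.
Among Baptiste, Abara and Okonkwo, Dean of a regional group before not a regional dean: Baptiste (Dean of a regional group) before Abara and Okonkwo (not a regional dean).
Among Abara and Okonkwo, alphabetically by surname: Abara before Okonkwo.
Order: Dimitriou, Delgado, Drummond, Ferreira, Ivanova, Baptiste, Abara, Okonkwo.

Dimitriou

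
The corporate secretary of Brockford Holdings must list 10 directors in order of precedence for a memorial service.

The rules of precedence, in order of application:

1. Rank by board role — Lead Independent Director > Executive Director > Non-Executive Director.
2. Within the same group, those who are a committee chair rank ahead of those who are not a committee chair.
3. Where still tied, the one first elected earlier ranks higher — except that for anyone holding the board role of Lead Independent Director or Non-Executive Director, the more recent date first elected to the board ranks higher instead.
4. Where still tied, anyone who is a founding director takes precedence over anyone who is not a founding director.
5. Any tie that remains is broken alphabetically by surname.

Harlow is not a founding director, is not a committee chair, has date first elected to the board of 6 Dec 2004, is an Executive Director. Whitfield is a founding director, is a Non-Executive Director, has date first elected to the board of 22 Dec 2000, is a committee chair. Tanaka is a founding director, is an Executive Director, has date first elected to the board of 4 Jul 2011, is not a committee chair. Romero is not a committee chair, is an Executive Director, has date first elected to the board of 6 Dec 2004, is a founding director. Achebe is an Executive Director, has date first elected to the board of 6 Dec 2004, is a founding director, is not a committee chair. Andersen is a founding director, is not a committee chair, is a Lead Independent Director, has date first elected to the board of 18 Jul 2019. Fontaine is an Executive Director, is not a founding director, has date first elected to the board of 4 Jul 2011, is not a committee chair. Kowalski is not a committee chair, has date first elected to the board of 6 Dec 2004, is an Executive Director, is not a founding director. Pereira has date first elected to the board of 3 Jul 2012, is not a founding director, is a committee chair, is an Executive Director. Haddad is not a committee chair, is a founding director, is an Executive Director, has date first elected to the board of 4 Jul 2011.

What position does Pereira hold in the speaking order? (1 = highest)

2

By board role: Andersen (Lead Independent Director); then Pereira, Achebe, Romero, Harlow, Kowalski, Haddad, Tanaka and Fontaine (Executive Director); then Whitfield (Non-Executive Director).
Among Pereira, Achebe, Romero, Harlow, Kowalski, Haddad, Tanaka and Fontaine, a committee chair before not a committee chair: Pereira (a committee chair) before Achebe, Romero, Harlow, Kowalski, Haddad, Tanaka and Fontaine (not a committee chair).
Among Achebe, Romero, Harlow, Kowalski, Haddad, Tanaka and Fontaine, by date first elected to the board (earlier first): Achebe, Romero, Harlow and Kowalski (6 Dec 2004) before Haddad, Tanaka and Fontaine (4 Jul 2011).
Among Achebe, Romero, Harlow and Kowalski, a founding director before not a founding director: Achebe and Romero (a founding director) before Harlow and Kowalski (not a founding director).
Among Achebe and Romero, alphabetically by surname: Achebe before Romero.
Among Harlow and Kowalski, alphabetically by surname: Harlow before Kowalski.
Among Haddad, Tanaka and Fontaine, a founding director before not a founding director: Haddad and Tanaka (a founding director) before Fontaine (not a founding director).
Among Haddad and Tanaka, alphabetically by surname: Haddad before Tanaka.
Order: Andersen, Pereira, Achebe, Romero, Harlow, Kowalski, Haddad, Tanaka, Fontaine, Whitfield. So position 2.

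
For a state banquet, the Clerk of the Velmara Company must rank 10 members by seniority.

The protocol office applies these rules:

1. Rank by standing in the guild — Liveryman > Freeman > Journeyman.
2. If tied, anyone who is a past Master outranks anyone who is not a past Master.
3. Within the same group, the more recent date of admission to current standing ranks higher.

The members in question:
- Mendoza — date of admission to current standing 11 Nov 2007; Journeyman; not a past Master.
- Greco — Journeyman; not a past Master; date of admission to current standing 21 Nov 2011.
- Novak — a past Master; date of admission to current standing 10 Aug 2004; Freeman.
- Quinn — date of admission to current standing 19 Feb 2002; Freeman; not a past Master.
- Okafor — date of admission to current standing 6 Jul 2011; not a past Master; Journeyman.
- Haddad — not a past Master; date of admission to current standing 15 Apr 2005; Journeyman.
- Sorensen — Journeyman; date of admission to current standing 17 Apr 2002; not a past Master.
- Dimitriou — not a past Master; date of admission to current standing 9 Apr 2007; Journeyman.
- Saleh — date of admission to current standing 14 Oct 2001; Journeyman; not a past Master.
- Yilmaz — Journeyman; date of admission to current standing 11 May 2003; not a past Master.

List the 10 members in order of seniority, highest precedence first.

By standing in the guild: Novak and Quinn (Freeman); then Greco, Okafor, Mendoza, Dimitriou, Haddad, Yilmaz, Sorensen and Saleh (Journeyman).
Among Novak and Quinn, a past Master before not a past Master: Novak (a past Master) before Quinn (not a past Master).
Greco, Okafor, Mendoza, Dimitriou, Haddad, Yilmaz, Sorensen and Saleh are each not a past Master, so the next rule applies.
Among Greco, Okafor, Mendoza, Dimitriou, Haddad, Yilmaz, Sorensen and Saleh, by date of admission to current standing (later first): Greco (21 Nov 2011) before Okafor (6 Jul 2011) before Mendoza (11 Nov 2007) before Dimitriou (9 Apr 2007) before Haddad (15 Apr 2005) before Yilmaz (11 May 2003) before Sorensen (17 Apr 2002) before Saleh (14 Oct 2001).
Full order: Novak, Quinn, Greco, Okafor, Mendoza, Dimitriou, Haddad, Yilmaz, Sorensen, Saleh.

Novak, Quinn, Greco, Okafor, Mendoza, Dimitriou, Haddad, Yilmaz, Sorensen, Saleh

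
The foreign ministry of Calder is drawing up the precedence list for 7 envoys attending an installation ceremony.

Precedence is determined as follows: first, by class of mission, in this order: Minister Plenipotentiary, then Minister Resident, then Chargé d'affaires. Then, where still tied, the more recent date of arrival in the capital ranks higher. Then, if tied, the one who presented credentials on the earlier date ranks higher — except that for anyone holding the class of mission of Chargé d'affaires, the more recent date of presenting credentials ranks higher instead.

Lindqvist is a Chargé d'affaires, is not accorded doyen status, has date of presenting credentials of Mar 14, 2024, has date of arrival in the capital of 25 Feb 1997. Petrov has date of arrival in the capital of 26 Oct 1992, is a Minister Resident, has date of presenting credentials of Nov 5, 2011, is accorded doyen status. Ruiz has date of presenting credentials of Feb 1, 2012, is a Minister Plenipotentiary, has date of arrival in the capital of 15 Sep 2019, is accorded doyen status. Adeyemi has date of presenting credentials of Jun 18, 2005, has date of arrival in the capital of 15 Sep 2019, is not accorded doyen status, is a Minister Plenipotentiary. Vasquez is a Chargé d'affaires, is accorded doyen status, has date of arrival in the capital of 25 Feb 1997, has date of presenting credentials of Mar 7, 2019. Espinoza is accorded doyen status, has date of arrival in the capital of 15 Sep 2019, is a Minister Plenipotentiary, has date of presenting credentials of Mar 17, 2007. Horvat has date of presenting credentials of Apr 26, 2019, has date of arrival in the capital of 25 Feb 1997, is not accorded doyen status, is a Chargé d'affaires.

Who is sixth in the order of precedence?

Horvat

By class of mission: Adeyemi, Espinoza and Ruiz (Minister Plenipotentiary); then Petrov (Minister Resident); then Lindqvist, Horvat and Vasquez (Chargé d'affaires).
Adeyemi, Espinoza and Ruiz all have date of arrival in the capital 15 Sep 2019, so the next rule applies.
Among Adeyemi, Espinoza and Ruiz, by date of presenting credentials (earlier first): Adeyemi (Jun 18, 2005) before Espinoza (Mar 17, 2007) before Ruiz (Feb 1, 2012).
Lindqvist, Horvat and Vasquez all have date of arrival in the capital 25 Feb 1997, so the next rule applies.
Among Lindqvist, Horvat and Vasquez, by date of presenting credentials (later first) (reversed rule for this group): Lindqvist (Mar 14, 2024) before Horvat (Apr 26, 2019) before Vasquez (Mar 7, 2019).
Order: Adeyemi, Espinoza, Ruiz, Petrov, Lindqvist, Horvat, Vasquez.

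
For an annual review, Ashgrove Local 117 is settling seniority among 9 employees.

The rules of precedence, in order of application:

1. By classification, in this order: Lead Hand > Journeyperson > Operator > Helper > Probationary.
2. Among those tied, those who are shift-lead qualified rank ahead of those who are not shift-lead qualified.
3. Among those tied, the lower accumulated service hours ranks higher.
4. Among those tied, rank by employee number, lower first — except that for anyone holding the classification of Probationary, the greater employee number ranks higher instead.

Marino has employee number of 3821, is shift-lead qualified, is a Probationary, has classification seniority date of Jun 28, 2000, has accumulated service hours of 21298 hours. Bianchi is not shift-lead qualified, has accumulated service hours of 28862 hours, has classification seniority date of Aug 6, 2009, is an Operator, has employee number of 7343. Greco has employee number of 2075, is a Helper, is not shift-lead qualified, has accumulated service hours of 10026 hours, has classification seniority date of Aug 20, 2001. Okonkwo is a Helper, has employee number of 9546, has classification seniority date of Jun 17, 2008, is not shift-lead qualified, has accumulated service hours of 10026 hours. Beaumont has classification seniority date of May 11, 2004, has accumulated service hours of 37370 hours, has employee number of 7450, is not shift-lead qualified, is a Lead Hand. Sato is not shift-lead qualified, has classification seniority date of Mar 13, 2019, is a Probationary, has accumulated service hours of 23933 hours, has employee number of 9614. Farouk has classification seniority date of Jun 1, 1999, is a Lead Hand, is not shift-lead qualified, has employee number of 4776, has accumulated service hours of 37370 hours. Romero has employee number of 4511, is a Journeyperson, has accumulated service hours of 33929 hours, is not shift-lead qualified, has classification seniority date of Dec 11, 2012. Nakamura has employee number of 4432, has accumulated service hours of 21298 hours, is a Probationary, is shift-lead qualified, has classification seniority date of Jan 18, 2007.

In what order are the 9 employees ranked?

Farouk, Beaumont, Romero, Bianchi, Greco, Okonkwo, Nakamura, Marino, Sato

By classification: Farouk and Beaumont (Lead Hand); then Romero (Journeyperson); then Bianchi (Operator); then Greco and Okonkwo (Helper); then Nakamura, Marino and Sato (Probationary).
Farouk and Beaumont are each not shift-lead qualified, so the next rule applies.
Farouk and Beaumont both have accumulated service hours 37370 hours, so the next rule applies.
Among Farouk and Beaumont, by employee number (lower first): Farouk (4776) before Beaumont (7450).
Greco and Okonkwo are each not shift-lead qualified, so the next rule applies.
Greco and Okonkwo both have accumulated service hours 10026 hours, so the next rule applies.
Among Greco and Okonkwo, by employee number (lower first): Greco (2075) before Okonkwo (9546).
Among Nakamura, Marino and Sato, shift-lead qualified before not shift-lead qualified: Nakamura and Marino (shift-lead qualified) before Sato (not shift-lead qualified).
Nakamura and Marino both have accumulated service hours 21298 hours, so the next rule applies.
Among Nakamura and Marino, by employee number (higher first) (reversed rule for this group): Nakamura (4432) before Marino (3821).
Full order: Farouk, Beaumont, Romero, Bianchi, Greco, Okonkwo, Nakamura, Marino, Sato.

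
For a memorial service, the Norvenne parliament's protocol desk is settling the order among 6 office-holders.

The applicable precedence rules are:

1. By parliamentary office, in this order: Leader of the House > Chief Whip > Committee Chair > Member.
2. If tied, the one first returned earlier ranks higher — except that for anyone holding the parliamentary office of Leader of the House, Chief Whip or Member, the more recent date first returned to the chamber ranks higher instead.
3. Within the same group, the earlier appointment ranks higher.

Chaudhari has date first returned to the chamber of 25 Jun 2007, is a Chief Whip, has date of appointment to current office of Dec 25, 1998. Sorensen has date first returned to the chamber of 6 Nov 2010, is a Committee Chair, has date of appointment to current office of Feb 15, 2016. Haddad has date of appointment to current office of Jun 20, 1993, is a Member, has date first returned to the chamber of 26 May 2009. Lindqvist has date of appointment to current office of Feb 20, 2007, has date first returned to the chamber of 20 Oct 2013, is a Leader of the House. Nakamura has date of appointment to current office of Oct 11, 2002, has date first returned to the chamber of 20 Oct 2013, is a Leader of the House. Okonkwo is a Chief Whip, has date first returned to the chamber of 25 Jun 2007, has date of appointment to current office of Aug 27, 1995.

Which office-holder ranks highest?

Nakamura

By parliamentary office: Nakamura and Lindqvist (Leader of the House); then Okonkwo and Chaudhari (Chief Whip); then Sorensen (Committee Chair); then Haddad (Member).
Nakamura and Lindqvist both have date first returned to the chamber 20 Oct 2013, so the next rule applies.
Among Nakamura and Lindqvist, by date of appointment to current office (earlier first): Nakamura (Oct 11, 2002) before Lindqvist (Feb 20, 2007).
Okonkwo and Chaudhari both have date first returned to the chamber 25 Jun 2007, so the next rule applies.
Among Okonkwo and Chaudhari, by date of appointment to current office (earlier first): Okonkwo (Aug 27, 1995) before Chaudhari (Dec 25, 1998).
Order: Nakamura, Lindqvist, Okonkwo, Chaudhari, Sorensen, Haddad.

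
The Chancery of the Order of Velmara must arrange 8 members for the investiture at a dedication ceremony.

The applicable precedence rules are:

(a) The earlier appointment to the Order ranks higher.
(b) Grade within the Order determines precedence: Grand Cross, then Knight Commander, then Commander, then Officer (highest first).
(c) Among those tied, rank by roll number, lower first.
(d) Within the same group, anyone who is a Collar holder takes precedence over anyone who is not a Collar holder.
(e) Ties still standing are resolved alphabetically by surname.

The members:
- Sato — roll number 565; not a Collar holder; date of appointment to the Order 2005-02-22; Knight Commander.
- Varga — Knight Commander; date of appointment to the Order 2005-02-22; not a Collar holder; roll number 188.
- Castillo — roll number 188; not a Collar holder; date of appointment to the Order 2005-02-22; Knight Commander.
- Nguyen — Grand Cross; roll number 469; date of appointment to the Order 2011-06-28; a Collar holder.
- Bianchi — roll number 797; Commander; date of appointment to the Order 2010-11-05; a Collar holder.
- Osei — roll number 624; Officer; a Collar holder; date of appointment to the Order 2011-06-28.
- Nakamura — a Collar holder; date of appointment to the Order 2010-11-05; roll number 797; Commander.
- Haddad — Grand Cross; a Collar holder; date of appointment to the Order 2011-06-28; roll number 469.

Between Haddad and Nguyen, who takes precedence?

Haddad

By date of appointment to the Order (earlier first): Castillo, Varga and Sato (each 2005-02-22); then Bianchi and Nakamura (both 2010-11-05); then Haddad, Nguyen and Osei (each 2011-06-28).
Castillo, Varga and Sato are each Knight Commander, so the next rule applies.
Among Castillo, Varga and Sato, by roll number (lower first): Castillo and Varga (188) before Sato (565).
Castillo and Varga are each not a Collar holder, so the next rule applies.
Among Castillo and Varga, alphabetically by surname: Castillo before Varga.
Bianchi and Nakamura are each Commander, so the next rule applies.
Bianchi and Nakamura both have roll number 797, so the next rule applies.
Bianchi and Nakamura are each a Collar holder, so the next rule applies.
Among Bianchi and Nakamura, alphabetically by surname: Bianchi before Nakamura.
Among Haddad, Nguyen and Osei, by grade within the Order: Haddad and Nguyen (Grand Cross) before Osei (Officer).
Haddad and Nguyen both have roll number 469, so the next rule applies.
Haddad and Nguyen are each a Collar holder, so the next rule applies.
Among Haddad and Nguyen, alphabetically by surname: Haddad before Nguyen.
So Haddad takes precedence.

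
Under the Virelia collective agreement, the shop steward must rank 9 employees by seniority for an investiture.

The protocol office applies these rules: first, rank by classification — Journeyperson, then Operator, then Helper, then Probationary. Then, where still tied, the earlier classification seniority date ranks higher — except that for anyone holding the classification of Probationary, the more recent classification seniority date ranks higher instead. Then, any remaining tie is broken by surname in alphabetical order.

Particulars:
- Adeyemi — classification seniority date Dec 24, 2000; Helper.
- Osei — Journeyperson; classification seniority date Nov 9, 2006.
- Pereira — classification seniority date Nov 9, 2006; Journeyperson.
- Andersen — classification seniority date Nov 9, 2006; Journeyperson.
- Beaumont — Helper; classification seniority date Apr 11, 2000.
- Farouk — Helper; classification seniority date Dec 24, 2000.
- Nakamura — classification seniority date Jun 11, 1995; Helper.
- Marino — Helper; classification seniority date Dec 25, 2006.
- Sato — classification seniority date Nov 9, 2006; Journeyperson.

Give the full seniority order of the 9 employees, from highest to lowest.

Andersen, Osei, Pereira, Sato, Nakamura, Beaumont, Adeyemi, Farouk, Marino

By classification: Andersen, Osei, Pereira and Sato (Journeyperson); then Nakamura, Beaumont, Adeyemi, Farouk and Marino (Helper).
Andersen, Osei, Pereira and Sato all have classification seniority date Nov 9, 2006, so the next rule applies.
Among Andersen, Osei, Pereira and Sato, alphabetically by surname: Andersen before Osei before Pereira before Sato.
Among Nakamura, Beaumont, Adeyemi, Farouk and Marino, by classification seniority date (earlier first): Nakamura (Jun 11, 1995) before Beaumont (Apr 11, 2000) before Adeyemi and Farouk (Dec 24, 2000) before Marino (Dec 25, 2006).
Among Adeyemi and Farouk, alphabetically by surname: Adeyemi before Farouk.
Full order: Andersen, Osei, Pereira, Sato, Nakamura, Beaumont, Adeyemi, Farouk, Marino.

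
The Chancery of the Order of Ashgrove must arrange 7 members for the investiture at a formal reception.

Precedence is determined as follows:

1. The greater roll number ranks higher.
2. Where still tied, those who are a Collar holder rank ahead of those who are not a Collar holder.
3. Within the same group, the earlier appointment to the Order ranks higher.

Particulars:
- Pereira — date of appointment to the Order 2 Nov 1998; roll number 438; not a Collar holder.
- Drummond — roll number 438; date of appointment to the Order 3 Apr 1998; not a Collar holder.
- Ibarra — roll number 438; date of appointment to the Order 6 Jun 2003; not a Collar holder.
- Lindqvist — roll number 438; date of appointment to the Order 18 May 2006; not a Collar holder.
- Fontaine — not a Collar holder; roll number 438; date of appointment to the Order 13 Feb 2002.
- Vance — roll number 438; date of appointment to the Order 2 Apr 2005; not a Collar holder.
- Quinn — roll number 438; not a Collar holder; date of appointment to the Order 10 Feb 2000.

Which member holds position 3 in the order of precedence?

By roll number (higher first): Drummond, Pereira, Quinn, Fontaine, Ibarra, Vance and Lindqvist (each 438).
Drummond, Pereira, Quinn, Fontaine, Ibarra, Vance and Lindqvist are each not a Collar holder, so the next rule applies.
Among Drummond, Pereira, Quinn, Fontaine, Ibarra, Vance and Lindqvist, by date of appointment to the Order (earlier first): Drummond (3 Apr 1998) before Pereira (2 Nov 1998) before Quinn (10 Feb 2000) before Fontaine (13 Feb 2002) before Ibarra (6 Jun 2003) before Vance (2 Apr 2005) before Lindqvist (18 May 2006).
Order: Drummond, Pereira, Quinn, Fontaine, Ibarra, Vance, Lindqvist.

Quinn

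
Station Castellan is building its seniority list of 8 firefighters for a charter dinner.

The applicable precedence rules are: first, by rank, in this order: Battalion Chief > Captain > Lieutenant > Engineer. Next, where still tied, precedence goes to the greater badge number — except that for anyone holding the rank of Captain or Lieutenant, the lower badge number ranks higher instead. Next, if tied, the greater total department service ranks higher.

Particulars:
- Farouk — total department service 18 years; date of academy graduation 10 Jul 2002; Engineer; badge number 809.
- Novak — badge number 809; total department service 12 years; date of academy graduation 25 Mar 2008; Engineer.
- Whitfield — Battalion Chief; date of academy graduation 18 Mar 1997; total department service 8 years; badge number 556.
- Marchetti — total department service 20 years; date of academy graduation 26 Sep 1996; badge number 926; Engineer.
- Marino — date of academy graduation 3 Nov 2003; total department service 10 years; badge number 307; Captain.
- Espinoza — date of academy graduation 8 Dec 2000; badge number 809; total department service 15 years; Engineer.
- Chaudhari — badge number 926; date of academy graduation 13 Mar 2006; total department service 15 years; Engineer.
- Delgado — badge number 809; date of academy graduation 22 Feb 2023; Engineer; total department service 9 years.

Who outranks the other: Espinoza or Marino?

Marino

By rank: Whitfield (Battalion Chief); then Marino (Captain); then Marchetti, Chaudhari, Farouk, Espinoza, Novak and Delgado (Engineer).
Among Marchetti, Chaudhari, Farouk, Espinoza, Novak and Delgado, by badge number (higher first): Marchetti and Chaudhari (926) before Farouk, Espinoza, Novak and Delgado (809).
Among Marchetti and Chaudhari, by total department service (higher first): Marchetti (20 years) before Chaudhari (15 years).
Among Farouk, Espinoza, Novak and Delgado, by total department service (higher first): Farouk (18 years) before Espinoza (15 years) before Novak (12 years) before Delgado (9 years).
So Marino takes precedence.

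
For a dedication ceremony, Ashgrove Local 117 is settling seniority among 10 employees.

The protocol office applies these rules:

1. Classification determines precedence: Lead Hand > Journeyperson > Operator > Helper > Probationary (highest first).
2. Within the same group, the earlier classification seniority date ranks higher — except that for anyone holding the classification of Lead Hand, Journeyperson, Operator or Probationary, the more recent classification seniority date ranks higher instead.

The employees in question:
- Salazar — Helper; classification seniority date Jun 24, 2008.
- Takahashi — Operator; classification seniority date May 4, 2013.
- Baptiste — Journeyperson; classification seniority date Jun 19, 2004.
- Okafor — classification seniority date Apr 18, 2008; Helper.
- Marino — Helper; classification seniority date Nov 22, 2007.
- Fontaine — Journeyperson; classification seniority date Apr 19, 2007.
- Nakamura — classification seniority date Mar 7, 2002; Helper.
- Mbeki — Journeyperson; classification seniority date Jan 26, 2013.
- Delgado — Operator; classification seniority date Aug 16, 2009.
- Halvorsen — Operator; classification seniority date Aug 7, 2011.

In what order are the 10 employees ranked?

Mbeki, Fontaine, Baptiste, Takahashi, Halvorsen, Delgado, Nakamura, Marino, Okafor, Salazar

By classification: Mbeki, Fontaine and Baptiste (Journeyperson); then Takahashi, Halvorsen and Delgado (Operator); then Nakamura, Marino, Okafor and Salazar (Helper).
Among Mbeki, Fontaine and Baptiste, by classification seniority date (later first) (reversed rule for this group): Mbeki (Jan 26, 2013) before Fontaine (Apr 19, 2007) before Baptiste (Jun 19, 2004).
Among Takahashi, Halvorsen and Delgado, by classification seniority date (later first) (reversed rule for this group): Takahashi (May 4, 2013) before Halvorsen (Aug 7, 2011) before Delgado (Aug 16, 2009).
Among Nakamura, Marino, Okafor and Salazar, by classification seniority date (earlier first): Nakamura (Mar 7, 2002) before Marino (Nov 22, 2007) before Okafor (Apr 18, 2008) before Salazar (Jun 24, 2008).
Full order: Mbeki, Fontaine, Baptiste, Takahashi, Halvorsen, Delgado, Nakamura, Marino, Okafor, Salazar.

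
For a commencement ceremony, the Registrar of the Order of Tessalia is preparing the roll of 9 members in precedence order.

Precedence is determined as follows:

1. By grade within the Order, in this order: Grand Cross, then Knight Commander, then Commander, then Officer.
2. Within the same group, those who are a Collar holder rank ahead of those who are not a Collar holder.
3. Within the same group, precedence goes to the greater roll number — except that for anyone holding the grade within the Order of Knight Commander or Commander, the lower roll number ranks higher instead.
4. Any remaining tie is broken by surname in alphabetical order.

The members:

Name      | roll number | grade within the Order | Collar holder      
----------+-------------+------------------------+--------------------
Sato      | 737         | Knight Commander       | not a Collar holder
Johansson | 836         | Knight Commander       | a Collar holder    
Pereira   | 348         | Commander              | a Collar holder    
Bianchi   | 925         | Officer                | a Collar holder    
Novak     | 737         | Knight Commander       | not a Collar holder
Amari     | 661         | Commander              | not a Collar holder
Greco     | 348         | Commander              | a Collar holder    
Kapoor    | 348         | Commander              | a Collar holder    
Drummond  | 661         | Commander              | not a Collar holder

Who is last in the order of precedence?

By grade within the Order: Johansson, Novak and Sato (Knight Commander); then Greco, Kapoor, Pereira, Amari and Drummond (Commander); then Bianchi (Officer).
Among Johansson, Novak and Sato, a Collar holder before not a Collar holder: Johansson (a Collar holder) before Novak and Sato (not a Collar holder).
Novak and Sato both have roll number 737, so the next rule applies.
Among Novak and Sato, alphabetically by surname: Novak before Sato.
Among Greco, Kapoor, Pereira, Amari and Drummond, a Collar holder before not a Collar holder: Greco, Kapoor and Pereira (a Collar holder) before Amari and Drummond (not a Collar holder).
Greco, Kapoor and Pereira all have roll number 348, so the next rule applies.
Among Greco, Kapoor and Pereira, alphabetically by surname: Greco before Kapoor before Pereira.
Amari and Drummond both have roll number 661, so the next rule applies.
Among Amari and Drummond, alphabetically by surname: Amari before Drummond.
Order: Johansson, Novak, Sato, Greco, Kapoor, Pereira, Amari, Drummond, Bianchi.

Bianchi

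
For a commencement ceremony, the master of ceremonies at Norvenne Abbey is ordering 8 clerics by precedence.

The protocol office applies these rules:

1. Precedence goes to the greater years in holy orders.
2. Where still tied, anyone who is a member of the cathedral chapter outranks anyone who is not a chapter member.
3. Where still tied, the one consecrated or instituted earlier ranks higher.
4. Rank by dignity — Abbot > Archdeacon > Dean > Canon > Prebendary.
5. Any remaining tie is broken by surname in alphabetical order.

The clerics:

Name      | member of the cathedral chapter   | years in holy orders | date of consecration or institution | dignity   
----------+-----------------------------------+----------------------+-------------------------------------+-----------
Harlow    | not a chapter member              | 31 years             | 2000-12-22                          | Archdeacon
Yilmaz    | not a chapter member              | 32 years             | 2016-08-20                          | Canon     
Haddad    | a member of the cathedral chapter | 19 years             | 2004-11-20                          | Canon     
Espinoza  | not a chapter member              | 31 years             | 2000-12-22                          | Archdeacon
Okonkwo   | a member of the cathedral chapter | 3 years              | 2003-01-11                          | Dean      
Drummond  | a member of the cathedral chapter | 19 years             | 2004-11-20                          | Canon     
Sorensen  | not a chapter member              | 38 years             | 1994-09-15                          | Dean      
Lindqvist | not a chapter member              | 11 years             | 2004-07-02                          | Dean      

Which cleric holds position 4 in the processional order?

By years in holy orders (higher first): Sorensen (38 years); then Yilmaz (32 years); then Espinoza and Harlow (both 31 years); then Drummond and Haddad (both 19 years); then Lindqvist (11 years); then Okonkwo (3 years).
Espinoza and Harlow are each not a chapter member, so the next rule applies.
Espinoza and Harlow both have date of consecration or institution 2000-12-22, so the next rule applies.
Espinoza and Harlow are each Archdeacon, so the next rule applies.
Among Espinoza and Harlow, alphabetically by surname: Espinoza before Harlow.
Drummond and Haddad are each a member of the cathedral chapter, so the next rule applies.
Drummond and Haddad both have date of consecration or institution 2004-11-20, so the next rule applies.
Drummond and Haddad are each Canon, so the next rule applies.
Among Drummond and Haddad, alphabetically by surname: Drummond before Haddad.
Order: Sorensen, Yilmaz, Espinoza, Harlow, Drummond, Haddad, Lindqvist, Okonkwo.

Harlow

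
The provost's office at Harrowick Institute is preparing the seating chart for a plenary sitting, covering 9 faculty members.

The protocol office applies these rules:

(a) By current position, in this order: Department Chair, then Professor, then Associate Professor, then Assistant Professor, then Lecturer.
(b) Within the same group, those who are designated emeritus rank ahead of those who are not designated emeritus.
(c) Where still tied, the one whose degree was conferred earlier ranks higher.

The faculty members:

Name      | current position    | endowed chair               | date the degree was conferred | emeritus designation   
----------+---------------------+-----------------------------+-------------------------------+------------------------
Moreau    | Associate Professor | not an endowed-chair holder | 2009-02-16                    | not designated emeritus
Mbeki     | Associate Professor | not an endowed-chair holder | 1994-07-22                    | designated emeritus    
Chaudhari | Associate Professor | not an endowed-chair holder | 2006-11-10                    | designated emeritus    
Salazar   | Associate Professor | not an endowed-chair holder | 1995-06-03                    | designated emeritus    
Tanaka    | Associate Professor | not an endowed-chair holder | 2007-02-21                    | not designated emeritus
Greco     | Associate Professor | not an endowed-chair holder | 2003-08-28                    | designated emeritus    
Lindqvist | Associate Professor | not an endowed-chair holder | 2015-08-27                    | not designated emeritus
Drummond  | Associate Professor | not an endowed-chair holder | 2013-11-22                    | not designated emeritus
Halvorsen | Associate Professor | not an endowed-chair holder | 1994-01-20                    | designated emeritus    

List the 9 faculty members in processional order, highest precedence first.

By current position: Halvorsen, Mbeki, Salazar, Greco, Chaudhari, Tanaka, Moreau, Drummond and Lindqvist (Associate Professor).
Among Halvorsen, Mbeki, Salazar, Greco, Chaudhari, Tanaka, Moreau, Drummond and Lindqvist, designated emeritus before not designated emeritus: Halvorsen, Mbeki, Salazar, Greco and Chaudhari (designated emeritus) before Tanaka, Moreau, Drummond and Lindqvist (not designated emeritus).
Among Halvorsen, Mbeki, Salazar, Greco and Chaudhari, by date the degree was conferred (earlier first): Halvorsen (1994-01-20) before Mbeki (1994-07-22) before Salazar (1995-06-03) before Greco (2003-08-28) before Chaudhari (2006-11-10).
Among Tanaka, Moreau, Drummond and Lindqvist, by date the degree was conferred (earlier first): Tanaka (2007-02-21) before Moreau (2009-02-16) before Drummond (2013-11-22) before Lindqvist (2015-08-27).
Full order: Halvorsen, Mbeki, Salazar, Greco, Chaudhari, Tanaka, Moreau, Drummond, Lindqvist.

Halvorsen, Mbeki, Salazar, Greco, Chaudhari, Tanaka, Moreau, Drummond, Lindqvist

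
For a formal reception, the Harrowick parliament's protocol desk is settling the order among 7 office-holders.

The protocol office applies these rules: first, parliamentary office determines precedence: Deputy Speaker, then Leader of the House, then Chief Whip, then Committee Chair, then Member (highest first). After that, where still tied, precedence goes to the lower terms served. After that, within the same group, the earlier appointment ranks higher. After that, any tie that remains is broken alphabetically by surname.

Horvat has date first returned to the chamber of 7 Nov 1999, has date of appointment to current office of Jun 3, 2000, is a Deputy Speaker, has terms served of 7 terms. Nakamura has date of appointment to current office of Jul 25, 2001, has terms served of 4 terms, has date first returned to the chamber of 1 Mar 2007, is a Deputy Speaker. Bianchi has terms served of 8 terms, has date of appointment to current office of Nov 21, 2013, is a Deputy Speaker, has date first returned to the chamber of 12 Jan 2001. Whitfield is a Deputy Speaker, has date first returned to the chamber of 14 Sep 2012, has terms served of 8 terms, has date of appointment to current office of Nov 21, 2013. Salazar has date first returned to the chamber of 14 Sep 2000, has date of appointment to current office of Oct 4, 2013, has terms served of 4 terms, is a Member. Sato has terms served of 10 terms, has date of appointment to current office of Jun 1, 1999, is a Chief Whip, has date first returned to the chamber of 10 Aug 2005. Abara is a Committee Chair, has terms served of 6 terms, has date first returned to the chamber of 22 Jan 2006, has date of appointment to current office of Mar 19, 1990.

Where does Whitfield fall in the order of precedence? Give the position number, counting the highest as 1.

4

By parliamentary office: Nakamura, Horvat, Bianchi and Whitfield (Deputy Speaker); then Sato (Chief Whip); then Abara (Committee Chair); then Salazar (Member).
Among Nakamura, Horvat, Bianchi and Whitfield, by terms served (lower first): Nakamura (4 terms) before Horvat (7 terms) before Bianchi and Whitfield (8 terms).
Bianchi and Whitfield both have date of appointment to current office Nov 21, 2013, so the next rule applies.
Among Bianchi and Whitfield, alphabetically by surname: Bianchi before Whitfield.
Order: Nakamura, Horvat, Bianchi, Whitfield, Sato, Abara, Salazar. So position 4.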